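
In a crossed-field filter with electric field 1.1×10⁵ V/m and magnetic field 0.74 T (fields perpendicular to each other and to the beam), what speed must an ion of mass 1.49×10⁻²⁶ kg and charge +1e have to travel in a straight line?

v = 1.5×10⁵ m/s

For undeflected motion the electric and magnetic forces balance: qE = qvB.
v = E/B = 1.1×10⁵/0.74 = 1.5×10⁵ m/s.
The result is independent of the particle's charge and mass.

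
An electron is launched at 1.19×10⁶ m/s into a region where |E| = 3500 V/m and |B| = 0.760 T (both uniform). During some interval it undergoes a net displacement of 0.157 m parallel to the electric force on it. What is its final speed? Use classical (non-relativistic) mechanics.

v_f ≈ 1.40×10⁷ m/s

B does no work; ΔKE = |q|E d.
½mv_f² = ½mv₀² + |q|Ed = ½(9.109×10⁻³¹)(1.19×10⁶)² + (1.602×10⁻¹⁹)(3500)(0.157) ≈ 6.450×10⁻¹⁹ J + 8.803×10⁻¹⁷ J ≈ 8.867×10⁻¹⁷ J.
v_f = √(2·8.867×10⁻¹⁷/9.109×10⁻³¹) ≈ 1.40×10⁷ m/s.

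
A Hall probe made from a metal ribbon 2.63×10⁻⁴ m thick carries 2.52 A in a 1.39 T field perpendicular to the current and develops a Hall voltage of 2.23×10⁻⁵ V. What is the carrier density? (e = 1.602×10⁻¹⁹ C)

n ≈ 3.73×10²⁷ m⁻³

From V_H = IB/(n e t), n = IB/(V_H e t).
n = (2.52)(1.39)/((2.23×10⁻⁵)(1.602×10⁻¹⁹)(2.63×10⁻⁴)) ≈ 3.73×10²⁷ m⁻³.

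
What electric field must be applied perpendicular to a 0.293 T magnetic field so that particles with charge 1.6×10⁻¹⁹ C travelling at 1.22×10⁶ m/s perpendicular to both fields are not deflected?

E = 3.57×10⁵ V/m

For straight-line motion qE = qvB, so E = vB.
E = 1.22×10⁶ × 0.293 = 3.57×10⁵ V/m.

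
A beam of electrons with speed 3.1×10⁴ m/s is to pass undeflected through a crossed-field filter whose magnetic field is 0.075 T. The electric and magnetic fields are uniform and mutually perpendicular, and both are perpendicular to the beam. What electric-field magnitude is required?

E = 2300 V/m

For straight-line motion qE = qvB, so E = vB.
E = 3.1×10⁴ × 0.075 = 2300 V/m.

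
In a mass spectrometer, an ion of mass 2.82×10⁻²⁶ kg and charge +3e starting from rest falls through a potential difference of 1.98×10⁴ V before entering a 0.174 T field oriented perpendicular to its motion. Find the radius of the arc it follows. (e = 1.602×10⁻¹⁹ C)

Acceleration: |q|V = ½mv² ⇒ v = √(2|q|V/m) = √(2·4.806×10⁻¹⁹·1.98×10⁴/2.82×10⁻²⁶) ≈ 8.215×10⁵ m/s.
In the field: r = mv/(|q|B) = (2.82×10⁻²⁶)(8.215×10⁵)/((4.806×10⁻¹⁹)(0.174)) ≈ 0.277 m.

r ≈ 0.277 m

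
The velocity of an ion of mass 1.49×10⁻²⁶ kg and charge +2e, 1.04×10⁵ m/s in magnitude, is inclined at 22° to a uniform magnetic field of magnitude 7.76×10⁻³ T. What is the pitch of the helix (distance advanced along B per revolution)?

p ≈ 3.63 m

v∥ = v cosθ = 1.04×10⁵·cos22° ≈ 9.643×10⁴ m/s.
T = 2πm/(|q|B) = 2π(1.49×10⁻²⁶)/((3.204×10⁻¹⁹)(7.76×10⁻³)) ≈ 3.765×10⁻⁵ s.
pitch = v∥ T = (9.643×10⁴)(3.765×10⁻⁵) ≈ 3.63 m.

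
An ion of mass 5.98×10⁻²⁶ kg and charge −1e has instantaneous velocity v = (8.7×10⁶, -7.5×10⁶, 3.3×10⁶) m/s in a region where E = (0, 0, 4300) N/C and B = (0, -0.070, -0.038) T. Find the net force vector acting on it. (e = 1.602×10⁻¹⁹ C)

v×B = (5.16×10⁵, 3.31×10⁵, -6.09×10⁵) N/C.
E + v×B = (5.16×10⁵, 3.31×10⁵, -6.05×10⁵) N/C.
F = q(E + v×B) = (−1.602×10⁻¹⁹ C)·(5.16×10⁵, 3.31×10⁵, -6.05×10⁵) = (-8.27×10⁻¹⁴, -5.30×10⁻¹⁴, 9.69×10⁻¹⁴) N.

F ≈ (-8.27×10⁻¹⁴, -5.30×10⁻¹⁴, 9.69×10⁻¹⁴) N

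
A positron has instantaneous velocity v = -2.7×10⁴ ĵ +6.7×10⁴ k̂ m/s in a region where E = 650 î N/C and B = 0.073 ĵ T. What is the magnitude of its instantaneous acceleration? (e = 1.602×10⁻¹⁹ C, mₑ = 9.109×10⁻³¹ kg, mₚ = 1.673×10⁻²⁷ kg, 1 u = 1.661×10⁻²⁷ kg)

|a| ≈ 7.46×10¹⁴ m/s²

v×B = (-4890, 0, 0) N/C.
E + v×B = (-4240, 0, 0) N/C.
F = q(E + v×B) = (1.602×10⁻¹⁹ C)·(-4240, 0, 0) = (-6.79×10⁻¹⁶, 0, 0) N.
|a| = |F|/m = 6.794×10⁻¹⁶/9.109×10⁻³¹ ≈ 7.46×10¹⁴ m/s².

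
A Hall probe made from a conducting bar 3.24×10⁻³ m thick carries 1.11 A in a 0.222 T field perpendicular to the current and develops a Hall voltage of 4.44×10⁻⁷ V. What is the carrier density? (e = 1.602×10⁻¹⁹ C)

From V_H = IB/(n e t), n = IB/(V_H e t).
n = (1.11)(0.222)/((4.44×10⁻⁷)(1.602×10⁻¹⁹)(3.24×10⁻³)) ≈ 1.07×10²⁷ m⁻³.

n ≈ 1.07×10²⁷ m⁻³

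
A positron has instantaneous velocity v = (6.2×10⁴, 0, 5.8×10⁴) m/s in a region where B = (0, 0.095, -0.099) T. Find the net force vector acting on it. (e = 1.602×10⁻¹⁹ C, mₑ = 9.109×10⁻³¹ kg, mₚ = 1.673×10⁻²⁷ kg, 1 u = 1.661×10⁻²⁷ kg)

v×B = (-5510, 6140, 5890) N/C.
F = q v×B = (1.602×10⁻¹⁹ C)·(-5510, 6140, 5890) = (-8.83×10⁻¹⁶, 9.83×10⁻¹⁶, 9.44×10⁻¹⁶) N.

F ≈ (-8.83×10⁻¹⁶, 9.83×10⁻¹⁶, 9.44×10⁻¹⁶) N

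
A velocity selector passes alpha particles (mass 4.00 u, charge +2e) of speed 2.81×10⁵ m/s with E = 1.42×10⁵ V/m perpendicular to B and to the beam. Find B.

B = 0.505 T

Balance of forces in the selector: qE = qvB ⇒ B = E/v.
B = 1.42×10⁵/2.81×10⁵ = 0.505 T.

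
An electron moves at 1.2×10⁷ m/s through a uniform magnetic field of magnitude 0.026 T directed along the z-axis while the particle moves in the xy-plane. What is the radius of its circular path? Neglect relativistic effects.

The magnetic force provides the centripetal force: |q|vB = mv²/r.
r = mv/(|q|B) = (9.109×10⁻³¹)(1.2×10⁷)/((1.602×10⁻¹⁹)(0.026)) ≈ 2.6×10⁻³ m.

r ≈ 2.6×10⁻³ m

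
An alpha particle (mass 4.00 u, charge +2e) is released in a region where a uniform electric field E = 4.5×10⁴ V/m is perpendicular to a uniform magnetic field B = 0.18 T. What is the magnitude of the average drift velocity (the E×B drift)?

v_d ≈ 2.5×10⁵ m/s

In crossed fields the guiding centre drifts at v_d = |E×B|/B² = E/B, independent of charge and mass.
v_d = 4.5×10⁴/0.18 = 2.5×10⁵ m/s.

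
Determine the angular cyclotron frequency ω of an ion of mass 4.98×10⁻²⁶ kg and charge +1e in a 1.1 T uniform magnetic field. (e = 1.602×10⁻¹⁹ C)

ω = |q|B/m.
ω = (1.602×10⁻¹⁹)(1.1)/4.98×10⁻²⁶ ≈ 3.5×10⁶ rad/s.

ω ≈ 3.5×10⁶ rad/s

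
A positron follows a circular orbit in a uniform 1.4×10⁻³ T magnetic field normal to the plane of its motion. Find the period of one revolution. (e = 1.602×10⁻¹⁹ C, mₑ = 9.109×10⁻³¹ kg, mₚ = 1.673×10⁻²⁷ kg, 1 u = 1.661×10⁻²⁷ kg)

The cyclotron period depends only on m, q, B: T = 2πm/(|q|B).
T = 2π(9.109×10⁻³¹)/((1.602×10⁻¹⁹)(1.4×10⁻³)) ≈ 2.6×10⁻⁸ s.

T ≈ 2.6×10⁻⁸ s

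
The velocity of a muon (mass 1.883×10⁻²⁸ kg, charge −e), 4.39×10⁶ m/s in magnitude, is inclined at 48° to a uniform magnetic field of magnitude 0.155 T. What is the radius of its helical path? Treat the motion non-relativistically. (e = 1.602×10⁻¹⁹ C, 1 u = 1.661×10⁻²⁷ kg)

r ≈ 0.0247 m

v⊥ = v sinθ = 4.39×10⁶·sin48° ≈ 3.262×10⁶ m/s.
r = m v⊥/(|q|B) = (1.883×10⁻²⁸)(3.262×10⁶)/((1.602×10⁻¹⁹)(0.155)) ≈ 0.0247 m.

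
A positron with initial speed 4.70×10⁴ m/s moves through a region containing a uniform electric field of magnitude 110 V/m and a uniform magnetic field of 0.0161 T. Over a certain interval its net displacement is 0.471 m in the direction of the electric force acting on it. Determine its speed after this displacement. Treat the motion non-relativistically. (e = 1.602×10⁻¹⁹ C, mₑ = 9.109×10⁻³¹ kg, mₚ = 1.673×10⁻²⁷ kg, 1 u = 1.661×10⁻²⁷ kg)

v_f ≈ 4.27×10⁶ m/s

B does no work; ΔKE = |q|E d.
½mv_f² = ½mv₀² + |q|Ed = ½(9.109×10⁻³¹)(4.70×10⁴)² + (1.602×10⁻¹⁹)(110)(0.471) ≈ 1.006×10⁻²¹ J + 8.300×10⁻¹⁸ J ≈ 8.301×10⁻¹⁸ J.
v_f = √(2·8.301×10⁻¹⁸/9.109×10⁻³¹) ≈ 4.27×10⁶ m/s.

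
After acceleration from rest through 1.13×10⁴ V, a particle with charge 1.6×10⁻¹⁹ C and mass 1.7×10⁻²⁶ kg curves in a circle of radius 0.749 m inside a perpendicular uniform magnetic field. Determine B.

v = √(2|q|V/m) = √(2·1.6×10⁻¹⁹·1.13×10⁴/1.7×10⁻²⁶) ≈ 4.612×10⁵ m/s.
B = mv/(|q|r) = (1.7×10⁻²⁶)(4.612×10⁵)/((1.6×10⁻¹⁹)(0.749)) ≈ 0.0654 T.

B ≈ 0.0654 T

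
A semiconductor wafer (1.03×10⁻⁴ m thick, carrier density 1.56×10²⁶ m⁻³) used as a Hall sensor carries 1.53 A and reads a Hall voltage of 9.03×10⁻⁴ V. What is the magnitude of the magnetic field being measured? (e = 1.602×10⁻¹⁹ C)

B ≈ 1.52 T

From V_H = IB/(n e t), B = V_H n e t / I.
B = (9.03×10⁻⁴)(1.56×10²⁶)(1.602×10⁻¹⁹)(1.03×10⁻⁴)/1.53 ≈ 1.52 T.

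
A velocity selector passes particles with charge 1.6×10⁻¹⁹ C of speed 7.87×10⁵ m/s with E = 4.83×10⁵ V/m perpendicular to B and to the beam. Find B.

B = 0.614 T

Balance of forces in the selector: qE = qvB ⇒ B = E/v.
B = 4.83×10⁵/7.87×10⁵ = 0.614 T.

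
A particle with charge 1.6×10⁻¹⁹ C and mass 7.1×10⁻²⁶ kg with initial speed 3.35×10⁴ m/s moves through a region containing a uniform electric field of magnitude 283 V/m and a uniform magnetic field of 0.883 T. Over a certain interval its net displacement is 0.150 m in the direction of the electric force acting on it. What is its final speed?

v_f ≈ 3.62×10⁴ m/s

B does no work; ΔKE = |q|E d.
½mv_f² = ½mv₀² + |q|Ed = ½(7.1×10⁻²⁶)(3.35×10⁴)² + (1.6×10⁻¹⁹)(283)(0.150) ≈ 3.984×10⁻¹⁷ J + 6.792×10⁻¹⁸ J ≈ 4.663×10⁻¹⁷ J.
v_f = √(2·4.663×10⁻¹⁷/7.1×10⁻²⁶) ≈ 3.62×10⁴ m/s.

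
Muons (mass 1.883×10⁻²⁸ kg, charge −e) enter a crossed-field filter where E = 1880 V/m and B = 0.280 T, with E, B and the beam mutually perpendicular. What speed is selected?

For undeflected motion the electric and magnetic forces balance: qE = qvB.
v = E/B = 1880/0.280 = 6710 m/s.

v = 6710 m/s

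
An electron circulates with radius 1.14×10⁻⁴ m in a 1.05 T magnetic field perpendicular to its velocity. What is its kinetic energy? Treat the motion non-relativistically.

v = |q|Br/m, then KE = ½mv² = (qBr)²/(2m).
v = (1.602×10⁻¹⁹)(1.05)(1.14×10⁻⁴)/9.109×10⁻³¹ ≈ 2.105×10⁷ m/s.
KE = ½(9.109×10⁻³¹)(2.105×10⁷)² ≈ 2.02×10⁻¹⁶ J.

KE ≈ 2.02×10⁻¹⁶ J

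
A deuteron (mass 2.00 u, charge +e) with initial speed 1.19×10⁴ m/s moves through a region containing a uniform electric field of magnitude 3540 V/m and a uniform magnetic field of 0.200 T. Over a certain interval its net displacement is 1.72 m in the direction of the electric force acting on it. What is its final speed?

v_f ≈ 7.66×10⁵ m/s

B does no work; ΔKE = |q|E d.
½mv_f² = ½mv₀² + |q|Ed = ½(3.322×10⁻²⁷)(1.19×10⁴)² + (1.602×10⁻¹⁹)(3540)(1.72) ≈ 2.352×10⁻¹⁹ J + 9.754×10⁻¹⁶ J ≈ 9.757×10⁻¹⁶ J.
v_f = √(2·9.757×10⁻¹⁶/3.322×10⁻²⁷) ≈ 7.66×10⁵ m/s.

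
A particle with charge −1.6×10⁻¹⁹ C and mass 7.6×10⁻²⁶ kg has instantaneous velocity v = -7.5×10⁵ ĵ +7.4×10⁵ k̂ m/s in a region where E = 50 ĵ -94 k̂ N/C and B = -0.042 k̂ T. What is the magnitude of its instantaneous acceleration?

|a| ≈ 6.63×10¹⁰ m/s²

v×B = (3.15×10⁴, 0, 0) N/C.
E + v×B = (3.15×10⁴, 50.0, -94.0) N/C.
F = q(E + v×B) = (−1.6×10⁻¹⁹ C)·(3.15×10⁴, 50.0, -94.0) = (-5.04×10⁻¹⁵, -8.00×10⁻¹⁸, 1.50×10⁻¹⁷) N.
|a| = |F|/m = 5.040×10⁻¹⁵/7.6×10⁻²⁶ ≈ 6.63×10¹⁰ m/s².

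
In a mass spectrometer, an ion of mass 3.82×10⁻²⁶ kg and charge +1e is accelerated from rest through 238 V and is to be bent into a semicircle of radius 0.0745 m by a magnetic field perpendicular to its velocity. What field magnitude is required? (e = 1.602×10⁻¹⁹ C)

v = √(2|q|V/m) = √(2·1.602×10⁻¹⁹·238/3.82×10⁻²⁶) ≈ 4.468×10⁴ m/s.
B = mv/(|q|r) = (3.82×10⁻²⁶)(4.468×10⁴)/((1.602×10⁻¹⁹)(0.0745)) ≈ 0.143 T.

B ≈ 0.143 T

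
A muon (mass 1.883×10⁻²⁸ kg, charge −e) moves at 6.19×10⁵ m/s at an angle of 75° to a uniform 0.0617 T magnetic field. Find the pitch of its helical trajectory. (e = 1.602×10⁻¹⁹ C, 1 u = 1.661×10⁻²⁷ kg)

v∥ = v cosθ = 6.19×10⁵·cos75° ≈ 1.602×10⁵ m/s.
T = 2πm/(|q|B) = 2π(1.883×10⁻²⁸)/((1.602×10⁻¹⁹)(0.0617)) ≈ 1.197×10⁻⁷ s.
pitch = v∥ T = (1.602×10⁵)(1.197×10⁻⁷) ≈ 0.0192 m.

p ≈ 0.0192 m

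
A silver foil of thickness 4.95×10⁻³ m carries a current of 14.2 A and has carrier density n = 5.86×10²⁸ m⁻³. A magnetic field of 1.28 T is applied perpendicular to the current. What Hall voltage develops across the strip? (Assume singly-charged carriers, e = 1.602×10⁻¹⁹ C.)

V_H = IB/(n e t).
V_H = (14.2)(1.28)/((5.86×10²⁸)(1.602×10⁻¹⁹)(4.95×10⁻³)) ≈ 3.91×10⁻⁷ V.

V_H ≈ 3.91×10⁻⁷ V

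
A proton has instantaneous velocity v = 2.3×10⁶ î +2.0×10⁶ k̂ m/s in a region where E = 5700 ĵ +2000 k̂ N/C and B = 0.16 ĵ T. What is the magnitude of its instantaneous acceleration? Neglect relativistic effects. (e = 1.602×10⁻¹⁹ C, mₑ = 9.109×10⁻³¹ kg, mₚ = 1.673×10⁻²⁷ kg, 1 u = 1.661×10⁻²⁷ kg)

v×B = (-3.20×10⁵, 0, 3.68×10⁵) N/C.
E + v×B = (-3.20×10⁵, 5700, 3.70×10⁵) N/C.
F = q(E + v×B) = (1.602×10⁻¹⁹ C)·(-3.20×10⁵, 5700, 3.70×10⁵) = (-5.13×10⁻¹⁴, 9.13×10⁻¹⁶, 5.93×10⁻¹⁴) N.
|a| = |F|/m = 7.837×10⁻¹⁴/1.673×10⁻²⁷ ≈ 4.68×10¹³ m/s².

|a| ≈ 4.68×10¹³ m/s²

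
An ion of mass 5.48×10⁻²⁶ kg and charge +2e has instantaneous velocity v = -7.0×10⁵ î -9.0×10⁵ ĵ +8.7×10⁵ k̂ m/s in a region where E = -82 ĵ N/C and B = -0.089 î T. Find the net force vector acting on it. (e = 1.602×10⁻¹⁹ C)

v×B = (0, -7.74×10⁴, -8.01×10⁴) N/C.
E + v×B = (0, -7.75×10⁴, -8.01×10⁴) N/C.
F = q(E + v×B) = (3.204×10⁻¹⁹ C)·(0, -7.75×10⁴, -8.01×10⁴) = (0, -2.48×10⁻¹⁴, -2.57×10⁻¹⁴) N.

F ≈ (0, -2.48×10⁻¹⁴, -2.57×10⁻¹⁴) N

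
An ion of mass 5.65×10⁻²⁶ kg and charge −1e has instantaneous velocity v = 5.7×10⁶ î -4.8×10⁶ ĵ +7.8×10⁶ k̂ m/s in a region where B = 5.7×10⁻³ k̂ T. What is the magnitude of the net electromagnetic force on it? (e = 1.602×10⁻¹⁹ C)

|F| ≈ 6.80×10⁻¹⁵ N

v×B = (-2.74×10⁴, -3.25×10⁴, 0) N/C.
F = q v×B = (−1.602×10⁻¹⁹ C)·(-2.74×10⁴, -3.25×10⁴, 0) = (4.38×10⁻¹⁵, 5.20×10⁻¹⁵, 0) N.
|F| = 6.80×10⁻¹⁵ N.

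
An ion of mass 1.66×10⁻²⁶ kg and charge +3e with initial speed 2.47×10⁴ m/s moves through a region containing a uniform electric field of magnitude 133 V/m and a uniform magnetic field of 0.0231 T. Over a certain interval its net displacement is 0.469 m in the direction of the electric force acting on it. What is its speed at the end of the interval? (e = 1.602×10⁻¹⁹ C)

v_f ≈ 6.50×10⁴ m/s

B does no work; ΔKE = |q|E d.
½mv_f² = ½mv₀² + |q|Ed = ½(1.66×10⁻²⁶)(2.47×10⁴)² + (4.806×10⁻¹⁹)(133)(0.469) ≈ 5.064×10⁻¹⁸ J + 2.998×10⁻¹⁷ J ≈ 3.504×10⁻¹⁷ J.
v_f = √(2·3.504×10⁻¹⁷/1.66×10⁻²⁶) ≈ 6.50×10⁴ m/s.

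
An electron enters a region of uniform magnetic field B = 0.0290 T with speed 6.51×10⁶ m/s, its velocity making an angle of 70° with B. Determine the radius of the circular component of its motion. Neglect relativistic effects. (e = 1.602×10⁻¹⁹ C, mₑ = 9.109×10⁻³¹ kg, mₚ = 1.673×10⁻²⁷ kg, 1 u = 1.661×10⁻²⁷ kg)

r ≈ 1.20×10⁻³ m

v⊥ = v sinθ = 6.51×10⁶·sin70° ≈ 6.117×10⁶ m/s.
r = m v⊥/(|q|B) = (9.109×10⁻³¹)(6.117×10⁶)/((1.602×10⁻¹⁹)(0.0290)) ≈ 1.20×10⁻³ m.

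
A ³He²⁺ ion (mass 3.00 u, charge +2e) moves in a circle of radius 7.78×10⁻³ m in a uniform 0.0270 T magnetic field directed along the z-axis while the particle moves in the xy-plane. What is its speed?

From |q|vB = mv²/r, v = |q|Br/m.
v = (3.204×10⁻¹⁹)(0.0270)(7.78×10⁻³)/4.983×10⁻²⁷ ≈ 1.35×10⁴ m/s.

v ≈ 1.35×10⁴ m/s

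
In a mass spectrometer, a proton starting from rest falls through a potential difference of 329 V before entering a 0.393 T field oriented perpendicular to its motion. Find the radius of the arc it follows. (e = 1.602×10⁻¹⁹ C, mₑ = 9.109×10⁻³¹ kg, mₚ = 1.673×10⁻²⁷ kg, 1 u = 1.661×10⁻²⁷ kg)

Acceleration: |q|V = ½mv² ⇒ v = √(2|q|V/m) = √(2·1.602×10⁻¹⁹·329/1.673×10⁻²⁷) ≈ 2.510×10⁵ m/s.
In the field: r = mv/(|q|B) = (1.673×10⁻²⁷)(2.510×10⁵)/((1.602×10⁻¹⁹)(0.393)) ≈ 6.67×10⁻³ m.

r ≈ 6.67×10⁻³ m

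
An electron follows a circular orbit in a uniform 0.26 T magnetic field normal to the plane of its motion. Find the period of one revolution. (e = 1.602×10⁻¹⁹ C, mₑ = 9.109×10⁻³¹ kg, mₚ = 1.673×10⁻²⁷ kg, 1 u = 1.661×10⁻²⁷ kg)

T ≈ 1.4×10⁻¹⁰ s

The cyclotron period depends only on m, q, B: T = 2πm/(|q|B).
T = 2π(9.109×10⁻³¹)/((1.602×10⁻¹⁹)(0.26)) ≈ 1.4×10⁻¹⁰ s.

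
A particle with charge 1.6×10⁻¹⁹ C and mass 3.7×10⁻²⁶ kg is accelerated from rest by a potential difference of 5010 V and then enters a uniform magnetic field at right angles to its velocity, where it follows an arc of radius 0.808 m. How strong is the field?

v = √(2|q|V/m) = √(2·1.6×10⁻¹⁹·5010/3.7×10⁻²⁶) ≈ 2.082×10⁵ m/s.
B = mv/(|q|r) = (3.7×10⁻²⁶)(2.082×10⁵)/((1.6×10⁻¹⁹)(0.808)) ≈ 0.0596 T.

B ≈ 0.0596 T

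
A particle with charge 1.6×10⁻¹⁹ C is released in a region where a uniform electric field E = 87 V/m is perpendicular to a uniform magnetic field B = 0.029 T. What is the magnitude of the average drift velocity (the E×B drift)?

v_d ≈ 3000 m/s

The steady drift has the magnetic force balancing the electric force, so v_d = E/B.
v_d = 87/0.029 = 3000 m/s.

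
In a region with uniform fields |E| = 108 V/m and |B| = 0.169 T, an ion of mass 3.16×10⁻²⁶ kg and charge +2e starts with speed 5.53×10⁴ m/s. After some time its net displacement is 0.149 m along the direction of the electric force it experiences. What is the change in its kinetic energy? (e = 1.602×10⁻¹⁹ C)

ΔKE ≈ 5.16×10⁻¹⁸ J

The magnetic force is always ⟂ v and does no work; only the electric force changes KE.
ΔKE = F_E · d = |q|E d = (3.204×10⁻¹⁹)(108)(0.149) ≈ 5.16×10⁻¹⁸ J.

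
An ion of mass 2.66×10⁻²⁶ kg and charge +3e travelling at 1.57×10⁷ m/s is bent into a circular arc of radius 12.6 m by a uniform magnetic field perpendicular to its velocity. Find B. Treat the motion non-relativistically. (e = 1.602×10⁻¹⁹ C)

From |q|vB = mv²/r, B = mv/(|q|r).
B = (2.66×10⁻²⁶)(1.57×10⁷)/((4.806×10⁻¹⁹)(12.6)) ≈ 0.0690 T.

B ≈ 0.0690 T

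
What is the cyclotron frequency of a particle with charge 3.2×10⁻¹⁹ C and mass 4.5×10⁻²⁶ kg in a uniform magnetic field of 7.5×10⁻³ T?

f = |q|B/(2πm).
f = (3.2×10⁻¹⁹)(7.5×10⁻³)/(2π·4.5×10⁻²⁶) ≈ 8500 Hz.

f ≈ 8500 Hz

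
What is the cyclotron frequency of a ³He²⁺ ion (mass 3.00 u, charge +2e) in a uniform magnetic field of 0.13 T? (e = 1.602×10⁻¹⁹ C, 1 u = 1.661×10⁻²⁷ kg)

f ≈ 1.3×10⁶ Hz

f = |q|B/(2πm).
f = (3.204×10⁻¹⁹)(0.13)/(2π·4.983×10⁻²⁷) ≈ 1.3×10⁶ Hz.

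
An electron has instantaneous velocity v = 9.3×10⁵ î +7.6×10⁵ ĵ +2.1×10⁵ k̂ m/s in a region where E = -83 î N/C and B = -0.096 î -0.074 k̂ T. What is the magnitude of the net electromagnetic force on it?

v×B = (-5.62×10⁴, 4.87×10⁴, 7.30×10⁴) N/C.
E + v×B = (-5.63×10⁴, 4.87×10⁴, 7.30×10⁴) N/C.
F = q(E + v×B) = (−1.602×10⁻¹⁹ C)·(-5.63×10⁴, 4.87×10⁴, 7.30×10⁴) = (9.02×10⁻¹⁵, -7.80×10⁻¹⁵, -1.17×10⁻¹⁴) N.
|F| = 1.67×10⁻¹⁴ N.

|F| ≈ 1.67×10⁻¹⁴ N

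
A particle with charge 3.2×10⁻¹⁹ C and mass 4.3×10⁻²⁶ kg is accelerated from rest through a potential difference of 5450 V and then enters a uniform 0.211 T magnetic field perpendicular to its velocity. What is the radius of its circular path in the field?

r ≈ 0.181 m

Acceleration: |q|V = ½mv² ⇒ v = √(2|q|V/m) = √(2·3.2×10⁻¹⁹·5450/4.3×10⁻²⁶) ≈ 2.848×10⁵ m/s.
In the field: r = mv/(|q|B) = (4.3×10⁻²⁶)(2.848×10⁵)/((3.2×10⁻¹⁹)(0.211)) ≈ 0.181 m.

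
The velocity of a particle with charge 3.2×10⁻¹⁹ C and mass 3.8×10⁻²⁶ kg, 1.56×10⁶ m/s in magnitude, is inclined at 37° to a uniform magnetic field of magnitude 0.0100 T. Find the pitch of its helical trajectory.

v∥ = v cosθ = 1.56×10⁶·cos37° ≈ 1.246×10⁶ m/s.
T = 2πm/(|q|B) = 2π(3.8×10⁻²⁶)/((3.2×10⁻¹⁹)(0.0100)) ≈ 7.461×10⁻⁵ s.
pitch = v∥ T = (1.246×10⁶)(7.461×10⁻⁵) ≈ 93.0 m.

p ≈ 93.0 m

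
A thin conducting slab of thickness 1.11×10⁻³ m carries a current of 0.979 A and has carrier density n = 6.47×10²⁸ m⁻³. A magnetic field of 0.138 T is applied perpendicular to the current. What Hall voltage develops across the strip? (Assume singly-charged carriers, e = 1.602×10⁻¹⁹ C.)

V_H = IB/(n e t).
V_H = (0.979)(0.138)/((6.47×10²⁸)(1.602×10⁻¹⁹)(1.11×10⁻³)) ≈ 1.17×10⁻⁸ V.

V_H ≈ 1.17×10⁻⁸ V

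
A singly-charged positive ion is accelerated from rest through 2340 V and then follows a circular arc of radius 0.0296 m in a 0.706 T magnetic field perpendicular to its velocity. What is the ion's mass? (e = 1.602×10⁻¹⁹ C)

Combine |q|V = ½mv² and r = mv/(|q|B): eliminate v to get m = qB²r²/(2V).
m = (1.602×10⁻¹⁹)(0.706)²(0.0296)²/(2·2340) ≈ 1.49×10⁻²⁶ kg.

m ≈ 1.49×10⁻²⁶ kg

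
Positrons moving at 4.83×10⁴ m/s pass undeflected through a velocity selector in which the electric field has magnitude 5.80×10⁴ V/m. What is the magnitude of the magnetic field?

B = 1.20 T

Balance of forces in the selector: qE = qvB ⇒ B = E/v.
B = 5.80×10⁴/4.83×10⁴ = 1.20 T.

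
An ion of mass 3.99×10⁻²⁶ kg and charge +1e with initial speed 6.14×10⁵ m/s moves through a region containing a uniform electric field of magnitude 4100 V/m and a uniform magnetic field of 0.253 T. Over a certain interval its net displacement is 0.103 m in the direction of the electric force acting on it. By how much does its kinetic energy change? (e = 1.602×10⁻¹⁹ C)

ΔKE ≈ 6.77×10⁻¹⁷ J

The magnetic force is always ⟂ v and does no work; only the electric force changes KE.
ΔKE = F_E · d = |q|E d = (1.602×10⁻¹⁹)(4100)(0.103) ≈ 6.77×10⁻¹⁷ J.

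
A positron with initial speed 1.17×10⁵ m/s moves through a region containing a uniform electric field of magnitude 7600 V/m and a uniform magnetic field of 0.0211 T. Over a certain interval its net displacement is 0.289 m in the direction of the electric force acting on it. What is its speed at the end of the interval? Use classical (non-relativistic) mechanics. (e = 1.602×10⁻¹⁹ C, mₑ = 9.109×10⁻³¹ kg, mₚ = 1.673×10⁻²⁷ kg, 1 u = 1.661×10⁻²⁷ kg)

B does no work; ΔKE = |q|E d.
½mv_f² = ½mv₀² + |q|Ed = ½(9.109×10⁻³¹)(1.17×10⁵)² + (1.602×10⁻¹⁹)(7600)(0.289) ≈ 6.235×10⁻²¹ J + 3.519×10⁻¹⁶ J ≈ 3.519×10⁻¹⁶ J.
v_f = √(2·3.519×10⁻¹⁶/9.109×10⁻³¹) ≈ 2.78×10⁷ m/s.

v_f ≈ 2.78×10⁷ m/s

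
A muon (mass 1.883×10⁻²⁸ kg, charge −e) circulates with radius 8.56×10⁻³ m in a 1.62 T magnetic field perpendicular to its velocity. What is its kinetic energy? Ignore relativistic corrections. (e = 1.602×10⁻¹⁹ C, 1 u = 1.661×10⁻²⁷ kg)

KE ≈ 1.31×10⁻¹⁴ J

v = |q|Br/m, then KE = ½mv² = (qBr)²/(2m).
v = (1.602×10⁻¹⁹)(1.62)(8.56×10⁻³)/1.883×10⁻²⁸ ≈ 1.180×10⁷ m/s.
KE = ½(1.883×10⁻²⁸)(1.180×10⁷)² ≈ 1.31×10⁻¹⁴ J.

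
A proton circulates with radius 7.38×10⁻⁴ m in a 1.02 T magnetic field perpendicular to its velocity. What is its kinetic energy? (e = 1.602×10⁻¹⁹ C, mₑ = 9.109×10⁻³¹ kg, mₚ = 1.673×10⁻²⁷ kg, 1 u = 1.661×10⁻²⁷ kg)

v = |q|Br/m, then KE = ½mv² = (qBr)²/(2m).
v = (1.602×10⁻¹⁹)(1.02)(7.38×10⁻⁴)/1.673×10⁻²⁷ ≈ 7.208×10⁴ m/s.
KE = ½(1.673×10⁻²⁷)(7.208×10⁴)² ≈ 4.35×10⁻¹⁸ J = 27.1 eV.

KE ≈ 27.1 eV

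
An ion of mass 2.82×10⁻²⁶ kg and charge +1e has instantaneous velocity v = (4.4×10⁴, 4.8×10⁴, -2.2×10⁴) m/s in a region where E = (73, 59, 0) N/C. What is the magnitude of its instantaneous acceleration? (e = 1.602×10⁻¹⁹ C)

|a| ≈ 5.33×10⁸ m/s²

Only an electric field acts, so F = qE = (1.602×10⁻¹⁹ C)·(73.0, 59.0, 0) = (1.17×10⁻¹⁷, 9.45×10⁻¹⁸, 0) N.
|a| = |F|/m = 1.504×10⁻¹⁷/2.82×10⁻²⁶ ≈ 5.33×10⁸ m/s².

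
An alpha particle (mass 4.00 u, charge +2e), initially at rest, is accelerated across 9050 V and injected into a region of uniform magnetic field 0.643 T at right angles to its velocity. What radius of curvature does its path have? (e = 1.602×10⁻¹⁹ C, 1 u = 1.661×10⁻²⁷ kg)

Acceleration: |q|V = ½mv² ⇒ v = √(2|q|V/m) = √(2·3.204×10⁻¹⁹·9050/6.644×10⁻²⁷) ≈ 9.343×10⁵ m/s.
In the field: r = mv/(|q|B) = (6.644×10⁻²⁷)(9.343×10⁵)/((3.204×10⁻¹⁹)(0.643)) ≈ 0.0301 m.

r ≈ 0.0301 m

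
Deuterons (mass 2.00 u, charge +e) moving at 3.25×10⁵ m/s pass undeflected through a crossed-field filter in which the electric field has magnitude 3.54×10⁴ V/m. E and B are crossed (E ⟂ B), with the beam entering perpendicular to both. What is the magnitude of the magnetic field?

Balance of forces in the selector: qE = qvB ⇒ B = E/v.
B = 3.54×10⁴/3.25×10⁵ = 0.109 T.

B = 0.109 T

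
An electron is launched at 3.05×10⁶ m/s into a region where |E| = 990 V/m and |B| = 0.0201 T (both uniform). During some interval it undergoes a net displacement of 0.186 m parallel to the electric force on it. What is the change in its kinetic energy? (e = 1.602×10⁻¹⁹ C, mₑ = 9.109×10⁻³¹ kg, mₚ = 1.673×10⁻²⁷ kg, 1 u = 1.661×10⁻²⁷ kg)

ΔKE ≈ 2.95×10⁻¹⁷ J

The magnetic force is always ⟂ v and does no work; only the electric force changes KE.
ΔKE = F_E · d = |q|E d = (1.602×10⁻¹⁹)(990)(0.186) ≈ 2.95×10⁻¹⁷ J.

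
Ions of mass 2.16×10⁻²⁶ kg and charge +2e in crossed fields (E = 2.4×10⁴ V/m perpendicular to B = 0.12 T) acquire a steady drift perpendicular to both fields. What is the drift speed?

v_d ≈ 2.0×10⁵ m/s

The steady drift has the magnetic force balancing the electric force, so v_d = E/B.
v_d = 2.4×10⁴/0.12 = 2.0×10⁵ m/s.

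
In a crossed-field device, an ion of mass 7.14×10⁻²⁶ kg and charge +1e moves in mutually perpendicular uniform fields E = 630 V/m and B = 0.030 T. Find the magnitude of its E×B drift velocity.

The steady drift has the magnetic force balancing the electric force, so v_d = E/B.
v_d = 630/0.030 = 2.1×10⁴ m/s.

v_d ≈ 2.1×10⁴ m/s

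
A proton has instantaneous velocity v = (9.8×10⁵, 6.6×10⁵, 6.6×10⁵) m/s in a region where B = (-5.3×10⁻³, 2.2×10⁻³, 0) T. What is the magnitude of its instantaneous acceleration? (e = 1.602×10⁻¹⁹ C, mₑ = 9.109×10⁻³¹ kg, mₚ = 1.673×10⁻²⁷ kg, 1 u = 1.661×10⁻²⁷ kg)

v×B = (-1450, -3500, 5650) N/C.
F = q v×B = (1.602×10⁻¹⁹ C)·(-1450, -3500, 5650) = (-2.33×10⁻¹⁶, -5.60×10⁻¹⁶, 9.06×10⁻¹⁶) N.
|a| = |F|/m = 1.090×10⁻¹⁵/1.673×10⁻²⁷ ≈ 6.52×10¹¹ m/s².

|a| ≈ 6.52×10¹¹ m/s²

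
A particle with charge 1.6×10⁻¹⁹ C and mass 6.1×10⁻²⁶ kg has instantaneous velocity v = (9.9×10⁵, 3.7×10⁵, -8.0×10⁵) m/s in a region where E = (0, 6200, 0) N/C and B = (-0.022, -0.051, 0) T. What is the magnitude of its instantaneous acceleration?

|a| ≈ 1.66×10¹¹ m/s²

v×B = (-4.08×10⁴, 1.76×10⁴, -4.24×10⁴) N/C.
E + v×B = (-4.08×10⁴, 2.38×10⁴, -4.24×10⁴) N/C.
F = q(E + v×B) = (1.6×10⁻¹⁹ C)·(-4.08×10⁴, 2.38×10⁴, -4.24×10⁴) = (-6.53×10⁻¹⁵, 3.81×10⁻¹⁵, -6.78×10⁻¹⁵) N.
|a| = |F|/m = 1.015×10⁻¹⁴/6.1×10⁻²⁶ ≈ 1.66×10¹¹ m/s².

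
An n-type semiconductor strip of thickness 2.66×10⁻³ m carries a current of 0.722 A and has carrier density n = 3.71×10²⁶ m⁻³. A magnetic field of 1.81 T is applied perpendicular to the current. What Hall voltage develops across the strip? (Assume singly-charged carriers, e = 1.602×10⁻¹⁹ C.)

V_H = IB/(n e t).
V_H = (0.722)(1.81)/((3.71×10²⁶)(1.602×10⁻¹⁹)(2.66×10⁻³)) ≈ 8.27×10⁻⁶ V.

V_H ≈ 8.27×10⁻⁶ V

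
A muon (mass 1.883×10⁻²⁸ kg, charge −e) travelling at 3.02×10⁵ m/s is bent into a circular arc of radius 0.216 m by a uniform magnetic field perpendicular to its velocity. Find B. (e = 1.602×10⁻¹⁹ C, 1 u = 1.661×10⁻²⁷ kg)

From |q|vB = mv²/r, B = mv/(|q|r).
B = (1.883×10⁻²⁸)(3.02×10⁵)/((1.602×10⁻¹⁹)(0.216)) ≈ 1.64×10⁻³ T.

B ≈ 1.64×10⁻³ T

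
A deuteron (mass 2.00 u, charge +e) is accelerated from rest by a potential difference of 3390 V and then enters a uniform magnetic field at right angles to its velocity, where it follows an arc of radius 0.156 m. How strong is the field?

v = √(2|q|V/m) = √(2·1.602×10⁻¹⁹·3390/3.322×10⁻²⁷) ≈ 5.718×10⁵ m/s.
B = mv/(|q|r) = (3.322×10⁻²⁷)(5.718×10⁵)/((1.602×10⁻¹⁹)(0.156)) ≈ 0.0760 T.

B ≈ 0.0760 T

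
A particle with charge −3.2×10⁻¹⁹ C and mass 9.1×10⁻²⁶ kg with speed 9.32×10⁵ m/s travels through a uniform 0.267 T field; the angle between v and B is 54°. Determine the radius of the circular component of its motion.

r ≈ 0.803 m

v⊥ = v sinθ = 9.32×10⁵·sin54° ≈ 7.540×10⁵ m/s.
r = m v⊥/(|q|B) = (9.1×10⁻²⁶)(7.540×10⁵)/((3.2×10⁻¹⁹)(0.267)) ≈ 0.803 m.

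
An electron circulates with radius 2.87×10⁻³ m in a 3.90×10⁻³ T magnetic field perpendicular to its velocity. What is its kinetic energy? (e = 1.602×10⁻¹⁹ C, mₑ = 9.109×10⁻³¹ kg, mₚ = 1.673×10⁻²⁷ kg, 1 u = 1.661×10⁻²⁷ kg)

KE ≈ 1.76×10⁻¹⁸ J

v = |q|Br/m, then KE = ½mv² = (qBr)²/(2m).
v = (1.602×10⁻¹⁹)(3.90×10⁻³)(2.87×10⁻³)/9.109×10⁻³¹ ≈ 1.969×10⁶ m/s.
KE = ½(9.109×10⁻³¹)(1.969×10⁶)² ≈ 1.76×10⁻¹⁸ J.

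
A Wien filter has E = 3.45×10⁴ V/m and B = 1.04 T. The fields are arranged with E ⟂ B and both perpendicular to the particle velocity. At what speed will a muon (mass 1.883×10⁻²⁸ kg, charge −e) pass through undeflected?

v = 3.32×10⁴ m/s

Straight-line motion ⇒ electric and magnetic forces cancel, so E = vB.
v = E/B = 3.45×10⁴/1.04 = 3.32×10⁴ m/s.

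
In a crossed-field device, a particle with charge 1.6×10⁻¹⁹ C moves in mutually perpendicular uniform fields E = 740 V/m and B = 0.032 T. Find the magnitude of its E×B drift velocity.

v_d ≈ 2.3×10⁴ m/s

The E×B drift speed is v_d = E/B.
v_d = 740/0.032 = 2.3×10⁴ m/s.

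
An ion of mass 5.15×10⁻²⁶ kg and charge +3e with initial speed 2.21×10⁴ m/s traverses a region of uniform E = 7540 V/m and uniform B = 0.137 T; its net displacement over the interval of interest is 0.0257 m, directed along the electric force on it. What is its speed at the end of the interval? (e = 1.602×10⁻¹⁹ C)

B does no work; ΔKE = |q|E d.
½mv_f² = ½mv₀² + |q|Ed = ½(5.15×10⁻²⁶)(2.21×10⁴)² + (4.806×10⁻¹⁹)(7540)(0.0257) ≈ 1.258×10⁻¹⁷ J + 9.313×10⁻¹⁷ J ≈ 1.057×10⁻¹⁶ J.
v_f = √(2·1.057×10⁻¹⁶/5.15×10⁻²⁶) ≈ 6.41×10⁴ m/s.

v_f ≈ 6.41×10⁴ m/s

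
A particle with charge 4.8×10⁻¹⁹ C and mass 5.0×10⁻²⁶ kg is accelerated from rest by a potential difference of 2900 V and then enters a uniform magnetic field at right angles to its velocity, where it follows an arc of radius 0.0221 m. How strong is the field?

v = √(2|q|V/m) = √(2·4.8×10⁻¹⁹·2900/5.0×10⁻²⁶) ≈ 2.360×10⁵ m/s.
B = mv/(|q|r) = (5.0×10⁻²⁶)(2.360×10⁵)/((4.8×10⁻¹⁹)(0.0221)) ≈ 1.11 T.

B ≈ 1.11 T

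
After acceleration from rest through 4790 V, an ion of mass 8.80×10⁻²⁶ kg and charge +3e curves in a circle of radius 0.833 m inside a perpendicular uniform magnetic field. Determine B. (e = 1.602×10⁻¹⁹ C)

B ≈ 0.0503 T

v = √(2|q|V/m) = √(2·4.806×10⁻¹⁹·4790/8.80×10⁻²⁶) ≈ 2.287×10⁵ m/s.
B = mv/(|q|r) = (8.80×10⁻²⁶)(2.287×10⁵)/((4.806×10⁻¹⁹)(0.833)) ≈ 0.0503 T.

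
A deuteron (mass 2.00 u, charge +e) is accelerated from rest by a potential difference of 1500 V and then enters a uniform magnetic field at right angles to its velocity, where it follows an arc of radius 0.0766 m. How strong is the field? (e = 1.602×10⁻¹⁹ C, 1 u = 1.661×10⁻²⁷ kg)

B ≈ 0.103 T

v = √(2|q|V/m) = √(2·1.602×10⁻¹⁹·1500/3.322×10⁻²⁷) ≈ 3.804×10⁵ m/s.
B = mv/(|q|r) = (3.322×10⁻²⁷)(3.804×10⁵)/((1.602×10⁻¹⁹)(0.0766)) ≈ 0.103 T.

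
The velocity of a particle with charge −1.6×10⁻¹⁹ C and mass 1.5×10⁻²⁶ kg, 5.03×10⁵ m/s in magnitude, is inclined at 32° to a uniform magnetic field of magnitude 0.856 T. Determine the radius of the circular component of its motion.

r ≈ 0.0292 m

v⊥ = v sinθ = 5.03×10⁵·sin32° ≈ 2.665×10⁵ m/s.
r = m v⊥/(|q|B) = (1.5×10⁻²⁶)(2.665×10⁵)/((1.6×10⁻¹⁹)(0.856)) ≈ 0.0292 m.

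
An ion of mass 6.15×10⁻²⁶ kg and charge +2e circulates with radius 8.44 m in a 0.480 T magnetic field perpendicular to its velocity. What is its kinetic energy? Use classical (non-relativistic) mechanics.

v = |q|Br/m, then KE = ½mv² = (qBr)²/(2m).
v = (3.204×10⁻¹⁹)(0.480)(8.44)/6.15×10⁻²⁶ ≈ 2.111×10⁷ m/s.
KE = ½(6.15×10⁻²⁶)(2.111×10⁷)² ≈ 1.37×10⁻¹¹ J.

KE ≈ 1.37×10⁻¹¹ J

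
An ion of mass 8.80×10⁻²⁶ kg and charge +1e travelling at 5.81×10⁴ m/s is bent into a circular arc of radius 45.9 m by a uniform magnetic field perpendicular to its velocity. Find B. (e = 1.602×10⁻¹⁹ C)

From |q|vB = mv²/r, B = mv/(|q|r).
B = (8.80×10⁻²⁶)(5.81×10⁴)/((1.602×10⁻¹⁹)(45.9)) ≈ 6.95×10⁻⁴ T.

B ≈ 6.95×10⁻⁴ T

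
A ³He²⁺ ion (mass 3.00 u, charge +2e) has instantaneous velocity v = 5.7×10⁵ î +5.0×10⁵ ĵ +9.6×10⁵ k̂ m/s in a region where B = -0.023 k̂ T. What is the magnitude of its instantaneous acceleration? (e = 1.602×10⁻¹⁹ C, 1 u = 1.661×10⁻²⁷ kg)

|a| ≈ 1.12×10¹² m/s²

v×B = (-1.15×10⁴, 1.31×10⁴, 0) N/C.
F = q v×B = (3.204×10⁻¹⁹ C)·(-1.15×10⁴, 1.31×10⁴, 0) = (-3.68×10⁻¹⁵, 4.20×10⁻¹⁵, 0) N.
|a| = |F|/m = 5.587×10⁻¹⁵/4.983×10⁻²⁷ ≈ 1.12×10¹² m/s².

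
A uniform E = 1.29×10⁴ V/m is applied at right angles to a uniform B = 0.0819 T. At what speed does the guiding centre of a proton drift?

v_d ≈ 1.58×10⁵ m/s

The steady drift has the magnetic force balancing the electric force, so v_d = E/B.
v_d = 1.29×10⁴/0.0819 = 1.58×10⁵ m/s.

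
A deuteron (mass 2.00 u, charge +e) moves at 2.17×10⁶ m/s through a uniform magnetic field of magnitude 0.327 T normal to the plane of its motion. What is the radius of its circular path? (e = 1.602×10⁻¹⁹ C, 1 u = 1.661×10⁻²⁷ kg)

The magnetic force provides the centripetal force: |q|vB = mv²/r.
r = mv/(|q|B) = (3.322×10⁻²⁷)(2.17×10⁶)/((1.602×10⁻¹⁹)(0.327)) ≈ 0.138 m.

r ≈ 0.138 m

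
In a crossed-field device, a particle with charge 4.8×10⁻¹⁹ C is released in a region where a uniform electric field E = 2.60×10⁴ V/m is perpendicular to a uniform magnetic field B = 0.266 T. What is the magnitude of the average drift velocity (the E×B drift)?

v_d ≈ 9.77×10⁴ m/s

The E×B drift speed is v_d = E/B.
v_d = 2.60×10⁴/0.266 = 9.77×10⁴ m/s.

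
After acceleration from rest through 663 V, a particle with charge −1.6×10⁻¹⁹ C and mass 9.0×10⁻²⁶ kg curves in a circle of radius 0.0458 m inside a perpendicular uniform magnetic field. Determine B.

v = √(2|q|V/m) = √(2·1.6×10⁻¹⁹·663/9.0×10⁻²⁶) ≈ 4.855×10⁴ m/s.
B = mv/(|q|r) = (9.0×10⁻²⁶)(4.855×10⁴)/((1.6×10⁻¹⁹)(0.0458)) ≈ 0.596 T.

B ≈ 0.596 T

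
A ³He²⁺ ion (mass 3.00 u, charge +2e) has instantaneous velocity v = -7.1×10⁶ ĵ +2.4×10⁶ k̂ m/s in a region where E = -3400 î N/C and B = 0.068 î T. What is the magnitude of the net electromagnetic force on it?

v×B = (0, 1.63×10⁵, 4.83×10⁵) N/C.
E + v×B = (-3400, 1.63×10⁵, 4.83×10⁵) N/C.
F = q(E + v×B) = (3.204×10⁻¹⁹ C)·(-3400, 1.63×10⁵, 4.83×10⁵) = (-1.09×10⁻¹⁵, 5.23×10⁻¹⁴, 1.55×10⁻¹³) N.
|F| = 1.63×10⁻¹³ N.

|F| ≈ 1.63×10⁻¹³ N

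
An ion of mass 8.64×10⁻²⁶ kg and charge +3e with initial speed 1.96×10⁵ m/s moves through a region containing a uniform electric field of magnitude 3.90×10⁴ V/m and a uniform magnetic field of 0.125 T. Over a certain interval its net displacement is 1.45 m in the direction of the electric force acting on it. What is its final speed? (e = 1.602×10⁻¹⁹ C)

B does no work; ΔKE = |q|E d.
½mv_f² = ½mv₀² + |q|Ed = ½(8.64×10⁻²⁶)(1.96×10⁵)² + (4.806×10⁻¹⁹)(3.90×10⁴)(1.45) ≈ 1.660×10⁻¹⁵ J + 2.718×10⁻¹⁴ J ≈ 2.884×10⁻¹⁴ J.
v_f = √(2·2.884×10⁻¹⁴/8.64×10⁻²⁶) ≈ 8.17×10⁵ m/s.

v_f ≈ 8.17×10⁵ m/s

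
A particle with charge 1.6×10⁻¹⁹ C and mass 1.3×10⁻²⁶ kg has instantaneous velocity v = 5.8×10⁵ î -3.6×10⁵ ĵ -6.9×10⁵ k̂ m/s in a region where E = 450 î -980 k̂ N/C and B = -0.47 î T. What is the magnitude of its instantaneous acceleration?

|a| ≈ 4.51×10¹² m/s²

v×B = (0, 3.24×10⁵, -1.69×10⁵) N/C.
E + v×B = (450, 3.24×10⁵, -1.70×10⁵) N/C.
F = q(E + v×B) = (1.6×10⁻¹⁹ C)·(450, 3.24×10⁵, -1.70×10⁵) = (7.20×10⁻¹⁷, 5.19×10⁻¹⁴, -2.72×10⁻¹⁴) N.
|a| = |F|/m = 5.860×10⁻¹⁴/1.3×10⁻²⁶ ≈ 4.51×10¹² m/s².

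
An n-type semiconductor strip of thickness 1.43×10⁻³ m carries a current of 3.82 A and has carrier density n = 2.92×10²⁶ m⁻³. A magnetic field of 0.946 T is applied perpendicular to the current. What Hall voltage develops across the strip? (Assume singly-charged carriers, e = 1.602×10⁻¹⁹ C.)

V_H ≈ 5.40×10⁻⁵ V

V_H = IB/(n e t).
V_H = (3.82)(0.946)/((2.92×10²⁶)(1.602×10⁻¹⁹)(1.43×10⁻³)) ≈ 5.40×10⁻⁵ V.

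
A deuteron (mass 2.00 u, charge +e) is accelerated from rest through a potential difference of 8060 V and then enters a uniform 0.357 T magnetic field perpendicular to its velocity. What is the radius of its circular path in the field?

Acceleration: |q|V = ½mv² ⇒ v = √(2|q|V/m) = √(2·1.602×10⁻¹⁹·8060/3.322×10⁻²⁷) ≈ 8.817×10⁵ m/s.
In the field: r = mv/(|q|B) = (3.322×10⁻²⁷)(8.817×10⁵)/((1.602×10⁻¹⁹)(0.357)) ≈ 0.0512 m.

r ≈ 0.0512 m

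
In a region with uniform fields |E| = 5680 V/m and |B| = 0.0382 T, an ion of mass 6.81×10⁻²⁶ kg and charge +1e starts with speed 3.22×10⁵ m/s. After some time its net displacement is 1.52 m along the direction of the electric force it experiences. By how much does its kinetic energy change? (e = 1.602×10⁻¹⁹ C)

ΔKE ≈ 1.38×10⁻¹⁵ J

The magnetic force is always ⟂ v and does no work; only the electric force changes KE.
ΔKE = F_E · d = |q|E d = (1.602×10⁻¹⁹)(5680)(1.52) ≈ 1.38×10⁻¹⁵ J.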